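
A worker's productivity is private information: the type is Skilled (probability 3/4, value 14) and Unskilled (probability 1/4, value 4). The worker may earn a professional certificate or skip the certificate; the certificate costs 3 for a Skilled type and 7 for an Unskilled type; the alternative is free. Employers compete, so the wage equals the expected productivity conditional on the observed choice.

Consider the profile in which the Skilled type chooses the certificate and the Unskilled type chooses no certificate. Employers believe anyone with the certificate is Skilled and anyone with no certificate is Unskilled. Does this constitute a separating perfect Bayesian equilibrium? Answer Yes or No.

Under these beliefs, the certificate earns wage 14 and no certificate earns wage 4.
Skilled: the certificate nets 14 − 3 = 11; no certificate nets 4. Skilled prefers the certificate.
Unskilled: the certificate nets 14 − 7 = 7; no certificate nets 4. Unskilled would deviate to the certificate.
Unskilled has a profitable deviation, so the profile is not an equilibrium.

No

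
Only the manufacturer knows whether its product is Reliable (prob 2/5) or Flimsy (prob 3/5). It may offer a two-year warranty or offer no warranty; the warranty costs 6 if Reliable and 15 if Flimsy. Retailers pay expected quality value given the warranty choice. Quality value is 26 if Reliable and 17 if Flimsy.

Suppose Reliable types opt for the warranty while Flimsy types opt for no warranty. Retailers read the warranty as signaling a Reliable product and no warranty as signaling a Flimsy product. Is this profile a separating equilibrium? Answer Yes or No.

Yes

Under these beliefs, the warranty earns price 26 and no warranty earns price 17.
Reliable: the warranty nets 26 − 6 = 20; no warranty nets 17. Reliable prefers the warranty.
Flimsy: the warranty nets 26 − 15 = 11; no warranty nets 17. Flimsy prefers no warranty.
Neither type deviates, so the separating profile is an equilibrium.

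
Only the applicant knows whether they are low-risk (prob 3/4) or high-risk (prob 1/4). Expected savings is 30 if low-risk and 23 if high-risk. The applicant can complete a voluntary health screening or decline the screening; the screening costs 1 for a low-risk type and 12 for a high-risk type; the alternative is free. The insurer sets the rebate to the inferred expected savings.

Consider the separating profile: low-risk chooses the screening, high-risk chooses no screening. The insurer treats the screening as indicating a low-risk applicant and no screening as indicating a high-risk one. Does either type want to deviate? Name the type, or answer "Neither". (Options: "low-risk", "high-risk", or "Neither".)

Neither

The screening pays 30; no screening pays 23.
low-risk: assigned the screening, nets 30 − 1 = 29; deviating to no screening nets 23.
high-risk: assigned no screening, nets 23; deviating to the screening nets 30 − 12 = 18.
Both types strictly prefer their assigned action; no profitable deviation.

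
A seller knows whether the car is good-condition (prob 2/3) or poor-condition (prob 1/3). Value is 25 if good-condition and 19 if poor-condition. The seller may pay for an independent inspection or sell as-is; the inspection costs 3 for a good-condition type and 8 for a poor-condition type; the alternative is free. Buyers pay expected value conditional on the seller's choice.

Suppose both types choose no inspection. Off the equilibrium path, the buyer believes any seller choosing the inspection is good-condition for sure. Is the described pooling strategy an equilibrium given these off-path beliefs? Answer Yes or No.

On path, the buyer holds the prior and pays 2/3·25 + 1/3·19 = 23. Off path (the inspection), believing good-condition, it pays 25.
good-condition: no inspection nets 23; the inspection nets 25 − 3 = 22. good-condition stays.
poor-condition: no inspection nets 23; the inspection nets 25 − 8 = 17. poor-condition stays.
No type deviates, so pooling is sustained.

Yes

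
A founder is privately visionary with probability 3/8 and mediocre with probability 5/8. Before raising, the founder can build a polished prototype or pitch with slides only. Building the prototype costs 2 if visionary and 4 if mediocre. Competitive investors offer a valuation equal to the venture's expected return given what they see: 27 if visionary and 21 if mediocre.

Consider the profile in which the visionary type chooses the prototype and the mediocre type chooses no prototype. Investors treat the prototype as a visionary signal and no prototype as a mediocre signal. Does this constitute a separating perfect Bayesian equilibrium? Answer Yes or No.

Under these beliefs, the prototype earns valuation 27 and no prototype earns valuation 21.
visionary: the prototype nets 27 − 2 = 25; no prototype nets 21. visionary prefers the prototype.
mediocre: the prototype nets 27 − 4 = 23; no prototype nets 21. mediocre would deviate to the prototype.
mediocre has a profitable deviation, so the profile is not an equilibrium.

No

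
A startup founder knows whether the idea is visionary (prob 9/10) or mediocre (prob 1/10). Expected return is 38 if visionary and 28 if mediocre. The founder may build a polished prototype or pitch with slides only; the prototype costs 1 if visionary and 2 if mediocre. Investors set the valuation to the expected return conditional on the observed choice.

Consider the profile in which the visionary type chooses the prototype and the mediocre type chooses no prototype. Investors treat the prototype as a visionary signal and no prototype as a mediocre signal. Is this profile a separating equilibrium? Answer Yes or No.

No

Under these beliefs, the prototype earns valuation 38 and no prototype earns valuation 28.
visionary: the prototype nets 38 − 1 = 37; no prototype nets 28. visionary prefers the prototype.
mediocre: the prototype nets 38 − 2 = 36; no prototype nets 28. mediocre would deviate to the prototype.
mediocre has a profitable deviation, so the profile is not an equilibrium.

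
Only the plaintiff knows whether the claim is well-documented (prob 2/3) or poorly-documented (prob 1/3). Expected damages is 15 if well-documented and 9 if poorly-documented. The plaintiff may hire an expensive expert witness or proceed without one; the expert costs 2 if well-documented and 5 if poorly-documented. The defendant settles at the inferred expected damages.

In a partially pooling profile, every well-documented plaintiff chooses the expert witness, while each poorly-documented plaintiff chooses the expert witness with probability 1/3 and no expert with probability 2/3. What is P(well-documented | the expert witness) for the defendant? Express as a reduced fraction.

P(the expert witness) = (2/3)·1 + (1/3)·(1/3) = 7/9.
By Bayes' rule, P(well-documented | the expert witness) = (2/3) / (7/9) = 6/7.

6/7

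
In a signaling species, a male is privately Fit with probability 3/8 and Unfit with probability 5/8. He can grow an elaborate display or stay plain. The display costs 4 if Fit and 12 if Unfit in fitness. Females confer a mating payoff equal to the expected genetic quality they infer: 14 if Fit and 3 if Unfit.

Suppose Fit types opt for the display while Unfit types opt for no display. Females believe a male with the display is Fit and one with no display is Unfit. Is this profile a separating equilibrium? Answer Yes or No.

Under these beliefs, the display earns mating payoff 14 and no display earns mating payoff 3.
Fit: the display nets 14 − 4 = 10; no display nets 3. Fit prefers the display.
Unfit: the display nets 14 − 12 = 2; no display nets 3. Unfit prefers no display.
Neither type deviates, so the separating profile is an equilibrium.

Yes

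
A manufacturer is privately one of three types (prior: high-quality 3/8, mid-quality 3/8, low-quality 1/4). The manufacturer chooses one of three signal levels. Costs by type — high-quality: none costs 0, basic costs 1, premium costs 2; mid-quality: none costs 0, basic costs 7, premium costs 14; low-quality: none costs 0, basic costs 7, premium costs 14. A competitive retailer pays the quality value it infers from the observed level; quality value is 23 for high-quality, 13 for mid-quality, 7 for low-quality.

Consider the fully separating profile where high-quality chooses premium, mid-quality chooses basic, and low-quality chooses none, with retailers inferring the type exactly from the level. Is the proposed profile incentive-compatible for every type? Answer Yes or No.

No

Separating prices: premium → 23, basic → 13, none → 7.
high-quality (assigned premium): none: 7 − 0 = 7; basic: 13 − 1 = 12; premium: 23 − 2 = 21. high-quality stays.
mid-quality (assigned basic): none: 7 − 0 = 7; basic: 13 − 7 = 6; premium: 23 − 14 = 9. mid-quality prefers premium.
low-quality (assigned none): none: 7 − 0 = 7; basic: 13 − 7 = 6; premium: 23 − 14 = 9. low-quality prefers premium.
At least one type deviates; the separating profile fails.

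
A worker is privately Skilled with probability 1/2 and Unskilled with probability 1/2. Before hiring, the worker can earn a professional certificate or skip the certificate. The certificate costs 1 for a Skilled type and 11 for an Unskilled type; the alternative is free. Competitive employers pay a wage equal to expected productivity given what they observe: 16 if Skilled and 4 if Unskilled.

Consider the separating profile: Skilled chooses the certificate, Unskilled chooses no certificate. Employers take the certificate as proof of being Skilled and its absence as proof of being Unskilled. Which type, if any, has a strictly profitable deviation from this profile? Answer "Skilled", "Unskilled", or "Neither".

Unskilled

The certificate pays 16; no certificate pays 4.
Skilled: assigned the certificate, nets 16 − 1 = 15; deviating to no certificate nets 4.
Unskilled: assigned no certificate, nets 4; deviating to the certificate nets 16 − 11 = 5.
The Unskilled type gains 1 by deviating.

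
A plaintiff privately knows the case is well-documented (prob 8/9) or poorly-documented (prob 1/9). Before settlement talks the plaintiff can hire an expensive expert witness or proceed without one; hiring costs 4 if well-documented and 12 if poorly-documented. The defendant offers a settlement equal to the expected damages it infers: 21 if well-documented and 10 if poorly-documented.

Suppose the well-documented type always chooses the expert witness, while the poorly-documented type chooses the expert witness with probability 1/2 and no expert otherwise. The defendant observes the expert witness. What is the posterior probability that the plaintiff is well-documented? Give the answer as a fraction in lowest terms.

16/17

P(the expert witness) = (8/9)·1 + (1/9)·(1/2) = 17/18.
By Bayes' rule, P(well-documented | the expert witness) = (8/9) / (17/18) = 16/17.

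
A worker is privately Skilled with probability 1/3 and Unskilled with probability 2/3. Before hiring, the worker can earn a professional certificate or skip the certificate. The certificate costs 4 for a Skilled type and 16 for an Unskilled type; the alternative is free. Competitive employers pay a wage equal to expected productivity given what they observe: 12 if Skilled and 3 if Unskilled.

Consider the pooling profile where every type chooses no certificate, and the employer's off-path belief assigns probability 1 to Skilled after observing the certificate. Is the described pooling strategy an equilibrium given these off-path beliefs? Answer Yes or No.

No

On path, the employer holds the prior and pays 1/3·12 + 2/3·3 = 6. Off path (the certificate), believing Skilled, it pays 12.
Skilled: no certificate nets 6; the certificate nets 12 − 4 = 8. Skilled would deviate.
Unskilled: no certificate nets 6; the certificate nets 12 − 16 = -4. Unskilled stays.
A type deviates, so pooling fails.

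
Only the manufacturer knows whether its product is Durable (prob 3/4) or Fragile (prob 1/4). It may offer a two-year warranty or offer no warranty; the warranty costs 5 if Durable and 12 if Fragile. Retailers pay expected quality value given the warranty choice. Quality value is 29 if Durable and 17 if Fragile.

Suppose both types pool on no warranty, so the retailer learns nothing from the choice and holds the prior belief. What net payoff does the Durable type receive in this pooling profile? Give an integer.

Pooled price = 3/4·29 + 1/4·17 = 26.
Durable pays no cost for no warranty, so net payoff = 26.

26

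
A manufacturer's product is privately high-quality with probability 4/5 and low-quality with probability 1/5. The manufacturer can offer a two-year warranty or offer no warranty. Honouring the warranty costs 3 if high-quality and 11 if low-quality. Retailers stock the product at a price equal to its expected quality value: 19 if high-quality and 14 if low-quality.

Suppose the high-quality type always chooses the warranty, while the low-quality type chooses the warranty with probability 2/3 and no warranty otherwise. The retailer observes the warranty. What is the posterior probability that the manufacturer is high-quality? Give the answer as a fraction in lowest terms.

P(the warranty) = (4/5)·1 + (1/5)·(2/3) = 14/15.
By Bayes' rule, P(high-quality | the warranty) = (4/5) / (14/15) = 6/7.

6/7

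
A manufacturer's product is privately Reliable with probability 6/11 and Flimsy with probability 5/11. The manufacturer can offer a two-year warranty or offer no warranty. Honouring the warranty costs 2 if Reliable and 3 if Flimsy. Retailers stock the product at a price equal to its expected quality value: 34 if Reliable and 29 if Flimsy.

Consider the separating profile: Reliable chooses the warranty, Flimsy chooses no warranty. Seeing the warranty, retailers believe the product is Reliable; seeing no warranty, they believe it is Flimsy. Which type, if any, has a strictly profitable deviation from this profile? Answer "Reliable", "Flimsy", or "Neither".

The warranty pays 34; no warranty pays 29.
Reliable: assigned the warranty, nets 34 − 2 = 32; deviating to no warranty nets 29.
Flimsy: assigned no warranty, nets 29; deviating to the warranty nets 34 − 3 = 31.
The Flimsy type gains 2 by deviating.

Flimsy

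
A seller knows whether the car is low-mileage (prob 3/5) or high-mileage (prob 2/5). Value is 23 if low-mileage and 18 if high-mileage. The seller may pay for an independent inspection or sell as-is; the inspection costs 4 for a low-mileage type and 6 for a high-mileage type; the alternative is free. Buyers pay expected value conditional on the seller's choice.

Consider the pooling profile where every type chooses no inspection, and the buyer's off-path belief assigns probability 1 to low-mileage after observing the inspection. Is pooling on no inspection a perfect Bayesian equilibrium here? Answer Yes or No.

Yes

On path, the buyer holds the prior and pays 3/5·23 + 2/5·18 = 21. Off path (the inspection), believing low-mileage, it pays 23.
low-mileage: no inspection nets 21; the inspection nets 23 − 4 = 19. low-mileage stays.
high-mileage: no inspection nets 21; the inspection nets 23 − 6 = 17. high-mileage stays.
No type deviates, so pooling is sustained.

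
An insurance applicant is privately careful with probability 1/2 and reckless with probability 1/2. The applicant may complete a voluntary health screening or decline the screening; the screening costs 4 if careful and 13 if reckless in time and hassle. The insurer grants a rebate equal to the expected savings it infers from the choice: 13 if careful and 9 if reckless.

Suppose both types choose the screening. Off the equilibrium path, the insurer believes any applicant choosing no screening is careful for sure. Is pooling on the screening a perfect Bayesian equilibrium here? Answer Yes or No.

No

On path, the insurer holds the prior and pays 1/2·13 + 1/2·9 = 11. Off path (no screening), believing careful, it pays 13.
careful: the screening nets 11 − 4 = 7; no screening nets 13. careful would deviate.
reckless: the screening nets 11 − 13 = -2; no screening nets 13. reckless would deviate.
A type deviates, so pooling fails.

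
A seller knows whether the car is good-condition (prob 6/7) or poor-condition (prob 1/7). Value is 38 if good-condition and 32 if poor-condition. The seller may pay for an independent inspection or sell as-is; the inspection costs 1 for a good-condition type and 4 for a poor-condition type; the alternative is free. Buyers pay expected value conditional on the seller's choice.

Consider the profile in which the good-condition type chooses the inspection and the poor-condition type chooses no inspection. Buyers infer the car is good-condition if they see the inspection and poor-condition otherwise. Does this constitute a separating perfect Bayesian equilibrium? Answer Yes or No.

Under these beliefs, the inspection earns price 38 and no inspection earns price 32.
good-condition: the inspection nets 38 − 1 = 37; no inspection nets 32. good-condition prefers the inspection.
poor-condition: the inspection nets 38 − 4 = 34; no inspection nets 32. poor-condition would deviate to the inspection.
poor-condition has a profitable deviation, so the profile is not an equilibrium.

No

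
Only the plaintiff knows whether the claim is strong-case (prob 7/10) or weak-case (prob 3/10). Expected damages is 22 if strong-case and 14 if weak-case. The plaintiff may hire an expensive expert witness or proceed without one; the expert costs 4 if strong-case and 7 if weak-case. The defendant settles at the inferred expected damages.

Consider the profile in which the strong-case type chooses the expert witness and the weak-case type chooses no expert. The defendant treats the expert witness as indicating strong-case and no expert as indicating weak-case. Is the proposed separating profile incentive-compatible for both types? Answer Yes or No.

Under these beliefs, the expert witness earns settlement 22 and no expert earns settlement 14.
strong-case: the expert witness nets 22 − 4 = 18; no expert nets 14. strong-case prefers the expert witness.
weak-case: the expert witness nets 22 − 7 = 15; no expert nets 14. weak-case would deviate to the expert witness.
weak-case has a profitable deviation, so the profile is not an equilibrium.

No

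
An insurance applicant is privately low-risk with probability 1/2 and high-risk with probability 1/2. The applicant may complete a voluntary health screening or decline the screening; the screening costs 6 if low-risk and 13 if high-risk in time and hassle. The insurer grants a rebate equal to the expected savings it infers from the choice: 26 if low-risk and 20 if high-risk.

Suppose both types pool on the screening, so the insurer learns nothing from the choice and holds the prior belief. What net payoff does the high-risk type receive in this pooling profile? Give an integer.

10

Pooled rebate = 1/2·26 + 1/2·20 = 23.
high-risk pays cost 13 for the screening, so net payoff = 23 − 13 = 10.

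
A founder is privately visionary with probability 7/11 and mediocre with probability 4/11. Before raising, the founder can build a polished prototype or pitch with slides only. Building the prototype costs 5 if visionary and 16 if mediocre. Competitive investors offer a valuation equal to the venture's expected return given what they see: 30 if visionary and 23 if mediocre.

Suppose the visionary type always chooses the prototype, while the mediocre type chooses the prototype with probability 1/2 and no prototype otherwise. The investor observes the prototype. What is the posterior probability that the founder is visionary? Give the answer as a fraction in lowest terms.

7/9

P(the prototype) = (7/11)·1 + (4/11)·(1/2) = 9/11.
By Bayes' rule, P(visionary | the prototype) = (7/11) / (9/11) = 7/9.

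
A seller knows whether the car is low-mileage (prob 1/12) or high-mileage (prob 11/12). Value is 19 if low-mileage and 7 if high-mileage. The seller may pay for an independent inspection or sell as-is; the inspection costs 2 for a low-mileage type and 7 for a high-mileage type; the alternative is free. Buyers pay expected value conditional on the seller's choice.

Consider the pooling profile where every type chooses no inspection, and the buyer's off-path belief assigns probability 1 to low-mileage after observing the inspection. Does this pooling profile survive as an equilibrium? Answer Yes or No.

No

On path, the buyer holds the prior and pays 1/12·19 + 11/12·7 = 8. Off path (the inspection), believing low-mileage, it pays 19.
low-mileage: no inspection nets 8; the inspection nets 19 − 2 = 17. low-mileage would deviate.
high-mileage: no inspection nets 8; the inspection nets 19 − 7 = 12. high-mileage would deviate.
A type deviates, so pooling fails.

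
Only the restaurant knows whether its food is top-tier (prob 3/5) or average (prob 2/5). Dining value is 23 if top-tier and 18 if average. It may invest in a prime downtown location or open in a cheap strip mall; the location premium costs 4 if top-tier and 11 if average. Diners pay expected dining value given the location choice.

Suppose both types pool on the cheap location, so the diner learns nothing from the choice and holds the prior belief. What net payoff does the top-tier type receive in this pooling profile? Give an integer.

21

Pooled price premium = 3/5·23 + 2/5·18 = 21.
top-tier pays no cost for the cheap location, so net payoff = 21.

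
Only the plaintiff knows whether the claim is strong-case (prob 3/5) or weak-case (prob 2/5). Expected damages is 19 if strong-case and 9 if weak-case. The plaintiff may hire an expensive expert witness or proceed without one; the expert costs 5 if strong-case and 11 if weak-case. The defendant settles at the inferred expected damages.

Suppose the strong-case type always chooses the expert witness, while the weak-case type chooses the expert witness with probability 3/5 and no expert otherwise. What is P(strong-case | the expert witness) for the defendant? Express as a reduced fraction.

5/7

P(the expert witness) = (3/5)·1 + (2/5)·(3/5) = 21/25.
By Bayes' rule, P(strong-case | the expert witness) = (3/5) / (21/25) = 5/7.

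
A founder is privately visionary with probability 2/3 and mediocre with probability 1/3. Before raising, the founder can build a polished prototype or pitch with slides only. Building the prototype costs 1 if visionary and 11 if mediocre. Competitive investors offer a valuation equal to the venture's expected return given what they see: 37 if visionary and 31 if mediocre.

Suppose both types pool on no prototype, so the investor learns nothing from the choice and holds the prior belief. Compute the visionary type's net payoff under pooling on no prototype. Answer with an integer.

Pooled valuation = 2/3·37 + 1/3·31 = 35.
visionary pays no cost for no prototype, so net payoff = 35.

35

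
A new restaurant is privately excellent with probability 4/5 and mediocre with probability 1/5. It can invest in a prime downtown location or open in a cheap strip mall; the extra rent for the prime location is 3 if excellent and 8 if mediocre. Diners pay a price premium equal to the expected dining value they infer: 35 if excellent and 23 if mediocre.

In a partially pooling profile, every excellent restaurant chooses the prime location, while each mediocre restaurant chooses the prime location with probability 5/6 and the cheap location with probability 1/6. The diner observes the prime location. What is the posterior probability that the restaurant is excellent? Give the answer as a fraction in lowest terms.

24/29

P(the prime location) = (4/5)·1 + (1/5)·(5/6) = 29/30.
By Bayes' rule, P(excellent | the prime location) = (4/5) / (29/30) = 24/29.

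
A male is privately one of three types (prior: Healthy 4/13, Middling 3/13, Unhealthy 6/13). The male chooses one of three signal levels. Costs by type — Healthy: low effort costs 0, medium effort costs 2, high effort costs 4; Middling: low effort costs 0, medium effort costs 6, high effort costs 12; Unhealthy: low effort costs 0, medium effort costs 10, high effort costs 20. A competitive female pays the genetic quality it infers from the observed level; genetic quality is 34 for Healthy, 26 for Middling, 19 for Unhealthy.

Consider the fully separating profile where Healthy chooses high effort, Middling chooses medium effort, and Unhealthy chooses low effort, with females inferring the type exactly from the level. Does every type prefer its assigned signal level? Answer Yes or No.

Separating mating payoffs: high effort → 34, medium effort → 26, low effort → 19.
Healthy (assigned high effort): low effort: 19 − 0 = 19; medium effort: 26 − 2 = 24; high effort: 34 − 4 = 30. Healthy stays.
Middling (assigned medium effort): low effort: 19 − 0 = 19; medium effort: 26 − 6 = 20; high effort: 34 − 12 = 22. Middling prefers high effort.
Unhealthy (assigned low effort): low effort: 19 − 0 = 19; medium effort: 26 − 10 = 16; high effort: 34 − 20 = 14. Unhealthy stays.
At least one type deviates; the separating profile fails.

No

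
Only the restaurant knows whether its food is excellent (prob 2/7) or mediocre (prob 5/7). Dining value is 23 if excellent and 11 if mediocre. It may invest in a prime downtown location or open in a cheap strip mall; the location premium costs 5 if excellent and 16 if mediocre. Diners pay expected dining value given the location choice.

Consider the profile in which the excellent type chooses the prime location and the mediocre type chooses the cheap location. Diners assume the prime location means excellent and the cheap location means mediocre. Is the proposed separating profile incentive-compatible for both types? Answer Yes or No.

Yes

Under these beliefs, the prime location earns price premium 23 and the cheap location earns price premium 11.
excellent: the prime location nets 23 − 5 = 18; the cheap location nets 11. excellent prefers the prime location.
mediocre: the prime location nets 23 − 16 = 7; the cheap location nets 11. mediocre prefers the cheap location.
Neither type deviates, so the separating profile is an equilibrium.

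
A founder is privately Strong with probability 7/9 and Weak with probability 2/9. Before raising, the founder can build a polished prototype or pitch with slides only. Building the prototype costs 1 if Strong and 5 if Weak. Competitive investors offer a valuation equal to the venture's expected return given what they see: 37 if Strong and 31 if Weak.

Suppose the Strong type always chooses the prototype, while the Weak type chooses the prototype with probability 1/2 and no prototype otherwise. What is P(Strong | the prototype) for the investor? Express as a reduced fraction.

P(the prototype) = (7/9)·1 + (2/9)·(1/2) = 8/9.
By Bayes' rule, P(Strong | the prototype) = (7/9) / (8/9) = 7/8.

7/8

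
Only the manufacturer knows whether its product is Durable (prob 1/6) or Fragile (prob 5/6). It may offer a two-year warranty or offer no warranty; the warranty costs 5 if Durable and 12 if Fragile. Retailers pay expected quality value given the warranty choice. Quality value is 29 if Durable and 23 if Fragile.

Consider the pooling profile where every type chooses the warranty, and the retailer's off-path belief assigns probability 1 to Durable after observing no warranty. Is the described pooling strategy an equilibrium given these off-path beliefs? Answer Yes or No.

No

On path, the retailer holds the prior and pays 1/6·29 + 5/6·23 = 24. Off path (no warranty), believing Durable, it pays 29.
Durable: the warranty nets 24 − 5 = 19; no warranty nets 29. Durable would deviate.
Fragile: the warranty nets 24 − 12 = 12; no warranty nets 29. Fragile would deviate.
A type deviates, so pooling fails.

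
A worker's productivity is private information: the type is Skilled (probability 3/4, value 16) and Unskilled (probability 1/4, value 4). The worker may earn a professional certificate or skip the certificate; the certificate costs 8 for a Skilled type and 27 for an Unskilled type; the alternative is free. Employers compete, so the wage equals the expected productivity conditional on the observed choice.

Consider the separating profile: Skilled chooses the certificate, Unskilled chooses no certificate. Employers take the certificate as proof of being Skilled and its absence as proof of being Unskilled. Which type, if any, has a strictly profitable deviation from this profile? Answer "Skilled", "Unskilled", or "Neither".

Neither

The certificate pays 16; no certificate pays 4.
Skilled: assigned the certificate, nets 16 − 8 = 8; deviating to no certificate nets 4.
Unskilled: assigned no certificate, nets 4; deviating to the certificate nets 16 − 27 = -11.
Both types strictly prefer their assigned action; no profitable deviation.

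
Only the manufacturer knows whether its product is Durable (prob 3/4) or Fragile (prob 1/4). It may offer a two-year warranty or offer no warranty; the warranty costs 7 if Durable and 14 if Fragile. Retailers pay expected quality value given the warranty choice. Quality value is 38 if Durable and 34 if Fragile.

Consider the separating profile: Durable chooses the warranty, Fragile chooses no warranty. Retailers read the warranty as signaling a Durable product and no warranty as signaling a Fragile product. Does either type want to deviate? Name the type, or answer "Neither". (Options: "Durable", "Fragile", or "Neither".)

Durable

The warranty pays 38; no warranty pays 34.
Durable: assigned the warranty, nets 38 − 7 = 31; deviating to no warranty nets 34.
Fragile: assigned no warranty, nets 34; deviating to the warranty nets 38 − 14 = 24.
The Durable type gains 3 by deviating.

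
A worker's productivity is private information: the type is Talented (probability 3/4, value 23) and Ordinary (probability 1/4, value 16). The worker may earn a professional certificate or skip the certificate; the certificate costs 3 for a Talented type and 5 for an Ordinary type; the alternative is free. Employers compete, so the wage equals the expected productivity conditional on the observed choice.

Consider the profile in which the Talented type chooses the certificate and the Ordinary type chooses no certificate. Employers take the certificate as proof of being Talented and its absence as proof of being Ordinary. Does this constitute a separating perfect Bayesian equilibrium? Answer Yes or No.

No

Under these beliefs, the certificate earns wage 23 and no certificate earns wage 16.
Talented: the certificate nets 23 − 3 = 20; no certificate nets 16. Talented prefers the certificate.
Ordinary: the certificate nets 23 − 5 = 18; no certificate nets 16. Ordinary would deviate to the certificate.
Ordinary has a profitable deviation, so the profile is not an equilibrium.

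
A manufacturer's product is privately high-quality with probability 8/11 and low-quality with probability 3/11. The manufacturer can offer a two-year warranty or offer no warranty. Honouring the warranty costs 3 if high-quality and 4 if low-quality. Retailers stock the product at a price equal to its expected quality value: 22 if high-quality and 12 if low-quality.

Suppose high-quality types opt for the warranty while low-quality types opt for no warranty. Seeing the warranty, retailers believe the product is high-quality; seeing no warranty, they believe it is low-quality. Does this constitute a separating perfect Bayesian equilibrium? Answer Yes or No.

Under these beliefs, the warranty earns price 22 and no warranty earns price 12.
high-quality: the warranty nets 22 − 3 = 19; no warranty nets 12. high-quality prefers the warranty.
low-quality: the warranty nets 22 − 4 = 18; no warranty nets 12. low-quality would deviate to the warranty.
low-quality has a profitable deviation, so the profile is not an equilibrium.

No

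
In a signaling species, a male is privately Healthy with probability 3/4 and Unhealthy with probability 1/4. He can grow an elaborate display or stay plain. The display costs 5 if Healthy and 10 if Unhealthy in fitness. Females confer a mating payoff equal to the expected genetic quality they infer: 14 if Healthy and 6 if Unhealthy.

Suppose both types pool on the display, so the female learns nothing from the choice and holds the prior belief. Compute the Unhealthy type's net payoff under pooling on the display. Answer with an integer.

2

Pooled mating payoff = 3/4·14 + 1/4·6 = 12.
Unhealthy pays cost 10 for the display, so net payoff = 12 − 10 = 2.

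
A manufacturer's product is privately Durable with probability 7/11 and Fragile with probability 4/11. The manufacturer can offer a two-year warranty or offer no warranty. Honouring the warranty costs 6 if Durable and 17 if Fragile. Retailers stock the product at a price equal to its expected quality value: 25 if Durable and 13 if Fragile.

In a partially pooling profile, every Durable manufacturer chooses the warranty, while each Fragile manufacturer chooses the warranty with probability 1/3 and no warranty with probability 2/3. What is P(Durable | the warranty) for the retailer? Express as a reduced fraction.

21/25

P(the warranty) = (7/11)·1 + (4/11)·(1/3) = 25/33.
By Bayes' rule, P(Durable | the warranty) = (7/11) / (25/33) = 21/25.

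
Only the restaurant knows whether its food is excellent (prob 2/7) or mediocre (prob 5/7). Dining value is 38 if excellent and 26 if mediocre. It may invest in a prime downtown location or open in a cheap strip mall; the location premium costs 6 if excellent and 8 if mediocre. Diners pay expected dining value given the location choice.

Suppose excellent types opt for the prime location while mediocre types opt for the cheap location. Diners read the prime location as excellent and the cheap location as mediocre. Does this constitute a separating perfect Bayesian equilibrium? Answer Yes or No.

No

Under these beliefs, the prime location earns price premium 38 and the cheap location earns price premium 26.
excellent: the prime location nets 38 − 6 = 32; the cheap location nets 26. excellent prefers the prime location.
mediocre: the prime location nets 38 − 8 = 30; the cheap location nets 26. mediocre would deviate to the prime location.
mediocre has a profitable deviation, so the profile is not an equilibrium.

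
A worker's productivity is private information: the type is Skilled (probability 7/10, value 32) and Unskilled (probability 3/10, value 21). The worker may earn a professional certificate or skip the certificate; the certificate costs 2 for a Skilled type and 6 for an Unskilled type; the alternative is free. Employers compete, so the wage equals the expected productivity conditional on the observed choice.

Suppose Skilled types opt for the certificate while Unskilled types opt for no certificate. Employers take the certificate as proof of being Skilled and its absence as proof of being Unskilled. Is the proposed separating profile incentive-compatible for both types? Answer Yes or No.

Under these beliefs, the certificate earns wage 32 and no certificate earns wage 21.
Skilled: the certificate nets 32 − 2 = 30; no certificate nets 21. Skilled prefers the certificate.
Unskilled: the certificate nets 32 − 6 = 26; no certificate nets 21. Unskilled would deviate to the certificate.
Unskilled has a profitable deviation, so the profile is not an equilibrium.

No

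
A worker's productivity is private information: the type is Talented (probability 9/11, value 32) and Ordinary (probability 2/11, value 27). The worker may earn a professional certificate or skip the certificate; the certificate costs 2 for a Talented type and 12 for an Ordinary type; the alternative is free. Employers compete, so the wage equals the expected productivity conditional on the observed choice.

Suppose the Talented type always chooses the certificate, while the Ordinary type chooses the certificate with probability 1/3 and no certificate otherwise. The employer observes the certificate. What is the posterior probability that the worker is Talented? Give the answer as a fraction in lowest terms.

27/29

P(the certificate) = (9/11)·1 + (2/11)·(1/3) = 29/33.
By Bayes' rule, P(Talented | the certificate) = (9/11) / (29/33) = 27/29.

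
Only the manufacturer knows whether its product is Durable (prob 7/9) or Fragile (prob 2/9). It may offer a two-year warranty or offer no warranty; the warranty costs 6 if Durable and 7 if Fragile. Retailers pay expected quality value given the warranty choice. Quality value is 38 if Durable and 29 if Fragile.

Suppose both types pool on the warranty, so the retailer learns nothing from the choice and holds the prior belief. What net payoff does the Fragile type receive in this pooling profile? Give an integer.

29

Pooled price = 7/9·38 + 2/9·29 = 36.
Fragile pays cost 7 for the warranty, so net payoff = 36 − 7 = 29.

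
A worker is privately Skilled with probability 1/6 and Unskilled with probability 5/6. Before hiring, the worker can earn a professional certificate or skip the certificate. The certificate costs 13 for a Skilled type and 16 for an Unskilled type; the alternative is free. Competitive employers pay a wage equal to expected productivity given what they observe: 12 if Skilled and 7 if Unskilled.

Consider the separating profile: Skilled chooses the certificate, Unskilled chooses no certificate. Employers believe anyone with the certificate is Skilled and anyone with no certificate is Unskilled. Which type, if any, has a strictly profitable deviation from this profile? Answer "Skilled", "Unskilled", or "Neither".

The certificate pays 12; no certificate pays 7.
Skilled: assigned the certificate, nets 12 − 13 = -1; deviating to no certificate nets 7.
Unskilled: assigned no certificate, nets 7; deviating to the certificate nets 12 − 16 = -4.
The Skilled type gains 8 by deviating.

Skilled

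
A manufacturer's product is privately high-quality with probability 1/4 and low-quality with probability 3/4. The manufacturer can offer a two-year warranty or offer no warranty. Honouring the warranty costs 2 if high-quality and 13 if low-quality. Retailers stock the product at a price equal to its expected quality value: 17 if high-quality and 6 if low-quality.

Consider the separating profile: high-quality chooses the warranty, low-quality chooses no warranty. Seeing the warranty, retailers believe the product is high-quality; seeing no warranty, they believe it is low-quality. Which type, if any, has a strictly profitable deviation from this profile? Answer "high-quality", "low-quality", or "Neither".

Neither

The warranty pays 17; no warranty pays 6.
high-quality: assigned the warranty, nets 17 − 2 = 15; deviating to no warranty nets 6.
low-quality: assigned no warranty, nets 6; deviating to the warranty nets 17 − 13 = 4.
Both types strictly prefer their assigned action; no profitable deviation.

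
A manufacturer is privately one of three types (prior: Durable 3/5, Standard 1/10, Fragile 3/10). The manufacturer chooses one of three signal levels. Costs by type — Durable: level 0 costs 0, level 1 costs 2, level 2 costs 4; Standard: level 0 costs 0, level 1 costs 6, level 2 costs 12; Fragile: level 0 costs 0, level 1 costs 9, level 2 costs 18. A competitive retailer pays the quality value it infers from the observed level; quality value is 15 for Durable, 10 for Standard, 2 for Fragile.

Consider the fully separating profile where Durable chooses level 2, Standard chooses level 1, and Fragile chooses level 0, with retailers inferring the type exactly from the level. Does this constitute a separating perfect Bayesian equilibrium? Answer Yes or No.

Yes

Separating prices: level 2 → 15, level 1 → 10, level 0 → 2.
Durable (assigned level 2): level 0: 2 − 0 = 2; level 1: 10 − 2 = 8; level 2: 15 − 4 = 11. Durable stays.
Standard (assigned level 1): level 0: 2 − 0 = 2; level 1: 10 − 6 = 4; level 2: 15 − 12 = 3. Standard stays.
Fragile (assigned level 0): level 0: 2 − 0 = 2; level 1: 10 − 9 = 1; level 2: 15 − 18 = -3. Fragile stays.
Every type prefers its assigned level; separation holds.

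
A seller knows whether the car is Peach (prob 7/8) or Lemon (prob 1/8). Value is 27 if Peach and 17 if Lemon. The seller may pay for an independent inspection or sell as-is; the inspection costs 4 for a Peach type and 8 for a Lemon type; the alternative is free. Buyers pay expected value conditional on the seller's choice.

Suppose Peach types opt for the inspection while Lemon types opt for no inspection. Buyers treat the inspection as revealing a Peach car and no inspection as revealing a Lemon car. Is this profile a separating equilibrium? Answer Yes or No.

No

Under these beliefs, the inspection earns price 27 and no inspection earns price 17.
Peach: the inspection nets 27 − 4 = 23; no inspection nets 17. Peach prefers the inspection.
Lemon: the inspection nets 27 − 8 = 19; no inspection nets 17. Lemon would deviate to the inspection.
Lemon has a profitable deviation, so the profile is not an equilibrium.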